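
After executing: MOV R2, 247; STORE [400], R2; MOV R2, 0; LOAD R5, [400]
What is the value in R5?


Register and memory trace:
  MOV R2, 247  → R2 = 247
  STORE [400], R2  → mem[400] = 247
  MOV R2, 0  → R2 = 0
  LOAD R5, [400]  → R5 = mem[400] = 247
Final: R5 = 247

247


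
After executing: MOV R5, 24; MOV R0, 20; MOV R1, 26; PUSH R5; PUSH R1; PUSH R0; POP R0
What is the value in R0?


Stack trace (top is rightmost):
  MOV R5, 24  → R5 = 24
  MOV R0, 20  → R0 = 20
  MOV R1, 26  → R1 = 26
  PUSH R5  → stack: [24]
  PUSH R1  → stack: [24, 26]
  PUSH R0  → stack: [24, 26, 20]
  POP R0  → R0 = 20, stack: [24, 26]
Final: R0 = 20

20


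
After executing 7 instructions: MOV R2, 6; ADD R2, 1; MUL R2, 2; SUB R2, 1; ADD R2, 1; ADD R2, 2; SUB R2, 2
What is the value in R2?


Register state trace:
  MOV R2, 6  → R2 = 6
  ADD R2, 1  → R2 = 6 + 1 = 7
  MUL R2, 2  → R2 = 7 * 2 = 14
  SUB R2, 1  → R2 = 14 - 1 = 13
  ADD R2, 1  → R2 = 13 + 1 = 14
  ADD R2, 2  → R2 = 14 + 2 = 16
  SUB R2, 2  → R2 = 16 - 2 = 14
Final: R2 = 14

14


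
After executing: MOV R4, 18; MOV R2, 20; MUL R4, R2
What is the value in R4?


Register state trace:
  MOV R4, 18  → R4 = 18
  MOV R2, 20  → R2 = 20
  MUL R4, R2  → R4 = 18 * 20 = 360
Final: R4 = 360

360


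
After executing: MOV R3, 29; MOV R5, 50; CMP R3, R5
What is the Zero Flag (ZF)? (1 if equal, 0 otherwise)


Register state trace:
  MOV R3, 29  → R3 = 29
  MOV R5, 50  → R5 = 50
  CMP R3, R5  → computes 29 - 50 = -21
  Result is nonzero, so values are not equal
ZF = 0

0


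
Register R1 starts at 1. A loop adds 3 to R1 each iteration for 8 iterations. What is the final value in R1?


Starting value: R1 = 1
  Iter 1: R1 = 1 + 3 = 4
  Iter 2: R1 = 4 + 3 = 7
  Iter 3: R1 = 7 + 3 = 10
  Iter 4: R1 = 10 + 3 = 13
  Iter 5: R1 = 13 + 3 = 16
  Iter 6: R1 = 16 + 3 = 19
  Iter 7: R1 = 19 + 3 = 22
  Iter 8: R1 = 22 + 3 = 25
Final: R1 = 25

25


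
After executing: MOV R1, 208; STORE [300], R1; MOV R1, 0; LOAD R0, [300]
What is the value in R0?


Register and memory trace:
  MOV R1, 208  → R1 = 208
  STORE [300], R1  → mem[300] = 208
  MOV R1, 0  → R1 = 0
  LOAD R0, [300]  → R0 = mem[300] = 208
Final: R0 = 208

208


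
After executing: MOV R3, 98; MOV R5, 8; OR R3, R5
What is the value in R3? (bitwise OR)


Register state trace:
  MOV R3, 98  → R3 = 98 (0b01100010)
  MOV R5, 8  → R5 = 8 (0b00001000)
  OR R3, R5   → R3 = 98 OR 8 = 106 (0b01101010)
Final: R3 = 106

106


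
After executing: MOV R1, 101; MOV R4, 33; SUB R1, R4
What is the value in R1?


Register state trace:
  MOV R1, 101  → R1 = 101
  MOV R4, 33  → R4 = 33
  SUB R1, R4  → R1 = 101 - 33 = 68
Final: R1 = 68

68


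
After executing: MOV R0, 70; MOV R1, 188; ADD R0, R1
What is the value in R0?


Register state trace:
  MOV R0, 70  → R0 = 70
  MOV R1, 188  → R1 = 188
  ADD R0, R1  → R0 = 70 + 188 = 258
Final: R0 = 258

258


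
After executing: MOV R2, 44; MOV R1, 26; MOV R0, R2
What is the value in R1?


Register state trace:
  MOV R2, 44  → R2 = 44
  MOV R1, 26  → R1 = 26
  MOV R0, R2  → R0 = 44
Final: R1 = 26

26


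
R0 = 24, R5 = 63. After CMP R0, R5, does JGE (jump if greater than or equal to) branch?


Trace:
  R0 = 24, R5 = 63
  CMP R0, R5  → compares 24 vs 63
  JGE checks: is 24 greater than or equal to 63?
  24 < 63, so condition is false
Branch taken: No

No


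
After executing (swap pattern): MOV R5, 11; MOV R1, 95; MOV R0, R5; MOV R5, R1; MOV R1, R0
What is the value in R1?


Register state trace (swap pattern):
  MOV R5, 11  → R5 = 11
  MOV R1, 95  → R1 = 95
  MOV R0, R5  → R0 = 11  (save R5)
  MOV R5, R1  → R5 = 95  (R5 gets R1's value)
  MOV R1, R0  → R1 = 11  (R1 gets saved value)
Final: R1 = 11

11


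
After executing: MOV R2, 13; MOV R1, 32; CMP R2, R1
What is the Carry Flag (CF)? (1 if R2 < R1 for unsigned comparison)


Register state trace:
  MOV R2, 13  → R2 = 13
  MOV R1, 32  → R1 = 32
  CMP R2, R1  → unsigned 13 - 32: borrow occurs
  13 < 32, so CF = 1
CF = 1

1


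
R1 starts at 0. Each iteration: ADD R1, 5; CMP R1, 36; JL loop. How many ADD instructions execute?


Loop trace (R1 starts at 0, target 36, step 5):
  ADD #1: R1 = 0 + 5 = 5  → 5 < 36, loop
  ADD #2: R1 = 5 + 5 = 10  → 10 < 36, loop
  ADD #3: R1 = 10 + 5 = 15  → 15 < 36, loop
  ADD #4: R1 = 15 + 5 = 20  → 20 < 36, loop
  ADD #5: R1 = 20 + 5 = 25  → 25 < 36, loop
  ADD #6: R1 = 25 + 5 = 30  → 30 < 36, loop
  ADD #7: R1 = 30 + 5 = 35  → 35 < 36, loop
  ADD #8: R1 = 35 + 5 = 40  → 40 >= 36, exit
Total ADD instructions: 8

8


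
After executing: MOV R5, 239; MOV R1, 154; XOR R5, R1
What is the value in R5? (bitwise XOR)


Register state trace:
  MOV R5, 239  → R5 = 239 (0b11101111)
  MOV R1, 154  → R1 = 154 (0b10011010)
  XOR R5, R1  → R5 = 239 XOR 154 = 117 (0b01110101)
Final: R5 = 117

117


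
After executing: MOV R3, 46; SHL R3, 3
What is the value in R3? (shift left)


Register state trace:
  MOV R3, 46  → R3 = 46
  SHL R3, 3  → R3 = 46 << 3 = 46 * 2^3 = 368
Final: R3 = 368

368


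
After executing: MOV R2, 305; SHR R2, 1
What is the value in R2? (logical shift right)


Register state trace:
  MOV R2, 305  → R2 = 305
  SHR R2, 1  → R2 = 305 >> 1 = 305 // 2^1 = 152
Final: R2 = 152

152


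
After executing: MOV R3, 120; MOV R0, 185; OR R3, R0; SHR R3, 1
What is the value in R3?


Register state trace:
  MOV R3, 120  → R3 = 120 (0b01111000)
  MOV R0, 185  → R0 = 185 (0b10111001)
  OR R3, R0  → R3 = 120 OR 185 = 249 (0b11111001)
  SHR R3, 1  → R3 = 249 >> 1 = 124
Final: R3 = 124

124


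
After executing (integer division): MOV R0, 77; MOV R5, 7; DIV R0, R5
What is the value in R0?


Register state trace:
  MOV R0, 77  → R0 = 77
  MOV R5, 7  → R5 = 7
  DIV R0, R5  → R0 = 77 // 7 = 11
Final: R0 = 11

11


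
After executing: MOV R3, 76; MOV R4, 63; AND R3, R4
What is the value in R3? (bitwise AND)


Register state trace:
  MOV R3, 76  → R3 = 76 (0b01001100)
  MOV R4, 63  → R4 = 63 (0b00111111)
  AND R3, R4  → R3 = 76 AND 63 = 12 (0b00001100)
Final: R3 = 12

12


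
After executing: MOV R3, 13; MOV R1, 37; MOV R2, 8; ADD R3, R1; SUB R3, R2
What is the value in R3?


Register state trace:
  MOV R3, 13  → R3 = 13
  MOV R1, 37  → R1 = 37
  MOV R2, 8  → R2 = 8
  ADD R3, R1  → R3 = 13 + 37 = 50
  SUB R3, R2  → R3 = 50 - 8 = 42
Final: R3 = 42

42


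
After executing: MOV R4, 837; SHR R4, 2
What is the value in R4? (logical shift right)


Register state trace:
  MOV R4, 837  → R4 = 837
  SHR R4, 2  → R4 = 837 >> 2 = 837 // 2^2 = 209
Final: R4 = 209

209


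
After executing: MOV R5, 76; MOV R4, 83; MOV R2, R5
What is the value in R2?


Register state trace:
  MOV R5, 76  → R5 = 76
  MOV R4, 83  → R4 = 83
  MOV R2, R5  → R2 = 76
Final: R2 = 76

76


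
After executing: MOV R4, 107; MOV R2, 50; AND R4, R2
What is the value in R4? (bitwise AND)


Register state trace:
  MOV R4, 107  → R4 = 107 (0b01101011)
  MOV R2, 50  → R2 = 50 (0b00110010)
  AND R4, R2  → R4 = 107 AND 50 = 34 (0b00100010)
Final: R4 = 34

34


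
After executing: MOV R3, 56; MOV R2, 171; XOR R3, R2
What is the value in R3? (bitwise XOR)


Register state trace:
  MOV R3, 56  → R3 = 56 (0b00111000)
  MOV R2, 171  → R2 = 171 (0b10101011)
  XOR R3, R2  → R3 = 56 XOR 171 = 147 (0b10010011)
Final: R3 = 147

147


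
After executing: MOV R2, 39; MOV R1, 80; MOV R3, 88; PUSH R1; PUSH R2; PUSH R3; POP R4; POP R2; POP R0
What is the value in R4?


Stack trace (top is rightmost):
  MOV R2, 39  → R2 = 39
  MOV R1, 80  → R1 = 80
  MOV R3, 88  → R3 = 88
  PUSH R1  → stack: [80]
  PUSH R2  → stack: [80, 39]
  PUSH R3  → stack: [80, 39, 88]
  POP R4  → R4 = 88, stack: [80, 39]
  POP R2  → R2 = 39, stack: [80]
  POP R0  → R0 = 80, stack: []
Final: R4 = 88

88


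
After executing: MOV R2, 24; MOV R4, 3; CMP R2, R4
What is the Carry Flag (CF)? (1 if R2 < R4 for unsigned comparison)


Register state trace:
  MOV R2, 24  → R2 = 24
  MOV R4, 3  → R4 = 3
  CMP R2, R4  → unsigned 24 - 3: no borrow
  24 >= 3, so CF = 0
CF = 0

0


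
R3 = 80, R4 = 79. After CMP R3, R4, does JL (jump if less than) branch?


Trace:
  R3 = 80, R4 = 79
  CMP R3, R4  → compares 80 vs 79
  JL checks: is 80 less than 79?
  80 > 79, so condition is false
Branch taken: No

No


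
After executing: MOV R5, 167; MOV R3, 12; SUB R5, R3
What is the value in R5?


Register state trace:
  MOV R5, 167  → R5 = 167
  MOV R3, 12  → R3 = 12
  SUB R5, R3  → R5 = 167 - 12 = 155
Final: R5 = 155

155


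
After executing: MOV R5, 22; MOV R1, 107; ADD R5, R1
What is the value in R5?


Register state trace:
  MOV R5, 22  → R5 = 22
  MOV R1, 107  → R1 = 107
  ADD R5, R1  → R5 = 22 + 107 = 129
Final: R5 = 129

129


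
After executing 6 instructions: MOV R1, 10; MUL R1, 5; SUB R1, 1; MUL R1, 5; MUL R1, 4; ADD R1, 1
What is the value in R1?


Register state trace:
  MOV R1, 10  → R1 = 10
  MUL R1, 5  → R1 = 10 * 5 = 50
  SUB R1, 1  → R1 = 50 - 1 = 49
  MUL R1, 5  → R1 = 49 * 5 = 245
  MUL R1, 4  → R1 = 245 * 4 = 980
  ADD R1, 1  → R1 = 980 + 1 = 981
Final: R1 = 981

981


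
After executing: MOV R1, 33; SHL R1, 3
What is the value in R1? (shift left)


Register state trace:
  MOV R1, 33  → R1 = 33
  SHL R1, 3  → R1 = 33 << 3 = 33 * 2^3 = 264
Final: R1 = 264

264


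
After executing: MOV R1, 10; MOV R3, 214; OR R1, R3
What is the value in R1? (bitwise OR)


Register state trace:
  MOV R1, 10  → R1 = 10 (0b00001010)
  MOV R3, 214  → R3 = 214 (0b11010110)
  OR R1, R3   → R1 = 10 OR 214 = 222 (0b11011110)
Final: R1 = 222

222


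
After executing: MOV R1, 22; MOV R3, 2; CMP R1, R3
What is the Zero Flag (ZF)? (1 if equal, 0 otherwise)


Register state trace:
  MOV R1, 22  → R1 = 22
  MOV R3, 2  → R3 = 2
  CMP R1, R3  → computes 22 - 2 = 20
  Result is nonzero, so values are not equal
ZF = 0

0


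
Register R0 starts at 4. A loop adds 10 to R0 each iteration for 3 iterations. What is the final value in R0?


Starting value: R0 = 4
  Iter 1: R0 = 4 + 10 = 14
  Iter 2: R0 = 14 + 10 = 24
  Iter 3: R0 = 24 + 10 = 34
Final: R0 = 34

34


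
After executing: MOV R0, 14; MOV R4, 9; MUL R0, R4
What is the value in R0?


Register state trace:
  MOV R0, 14  → R0 = 14
  MOV R4, 9  → R4 = 9
  MUL R0, R4  → R0 = 14 * 9 = 126
Final: R0 = 126

126


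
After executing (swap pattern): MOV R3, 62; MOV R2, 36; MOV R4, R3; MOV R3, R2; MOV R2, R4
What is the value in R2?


Register state trace (swap pattern):
  MOV R3, 62  → R3 = 62
  MOV R2, 36  → R2 = 36
  MOV R4, R3  → R4 = 62  (save R3)
  MOV R3, R2  → R3 = 36  (R3 gets R2's value)
  MOV R2, R4  → R2 = 62  (R2 gets saved value)
Final: R2 = 62

62


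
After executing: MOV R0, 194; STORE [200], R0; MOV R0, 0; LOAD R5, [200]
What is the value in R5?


Register and memory trace:
  MOV R0, 194  → R0 = 194
  STORE [200], R0  → mem[200] = 194
  MOV R0, 0  → R0 = 0
  LOAD R5, [200]  → R5 = mem[200] = 194
Final: R5 = 194

194


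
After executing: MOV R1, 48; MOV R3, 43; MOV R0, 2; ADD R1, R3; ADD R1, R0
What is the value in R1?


Register state trace:
  MOV R1, 48  → R1 = 48
  MOV R3, 43  → R3 = 43
  MOV R0, 2  → R0 = 2
  ADD R1, R3  → R1 = 48 + 43 = 91
  ADD R1, R0  → R1 = 91 + 2 = 93
Final: R1 = 93

93


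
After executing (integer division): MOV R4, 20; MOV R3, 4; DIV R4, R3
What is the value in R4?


Register state trace:
  MOV R4, 20  → R4 = 20
  MOV R3, 4  → R3 = 4
  DIV R4, R3  → R4 = 20 // 4 = 5
Final: R4 = 5

5


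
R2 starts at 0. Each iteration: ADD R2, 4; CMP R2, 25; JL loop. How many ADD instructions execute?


Loop trace (R2 starts at 0, target 25, step 4):
  ADD #1: R2 = 0 + 4 = 4  → 4 < 25, loop
  ADD #2: R2 = 4 + 4 = 8  → 8 < 25, loop
  ADD #3: R2 = 8 + 4 = 12  → 12 < 25, loop
  ADD #4: R2 = 12 + 4 = 16  → 16 < 25, loop
  ADD #5: R2 = 16 + 4 = 20  → 20 < 25, loop
  ADD #6: R2 = 20 + 4 = 24  → 24 < 25, loop
  ADD #7: R2 = 24 + 4 = 28  → 28 >= 25, exit
Total ADD instructions: 7

7


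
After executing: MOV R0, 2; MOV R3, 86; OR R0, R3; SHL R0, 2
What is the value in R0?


Register state trace:
  MOV R0, 2  → R0 = 2 (0b00000010)
  MOV R3, 86  → R3 = 86 (0b01010110)
  OR R0, R3  → R0 = 2 OR 86 = 86 (0b01010110)
  SHL R0, 2  → R0 = 86 << 2 = 344
Final: R0 = 344

344


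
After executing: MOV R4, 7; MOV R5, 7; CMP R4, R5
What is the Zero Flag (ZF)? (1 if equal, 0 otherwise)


Register state trace:
  MOV R4, 7  → R4 = 7
  MOV R5, 7  → R5 = 7
  CMP R4, R5  → computes 7 - 7 = 0
  Result is zero, so values are equal
ZF = 1

1


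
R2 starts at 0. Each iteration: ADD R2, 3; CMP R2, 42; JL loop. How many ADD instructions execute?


Loop trace (R2 starts at 0, target 42, step 3):
  ADD #1: R2 = 0 + 3 = 3  → 3 < 42, loop
  ADD #2: R2 = 3 + 3 = 6  → 6 < 42, loop
  ADD #3: R2 = 6 + 3 = 9  → 9 < 42, loop
  ADD #4: R2 = 9 + 3 = 12  → 12 < 42, loop
  ADD #5: R2 = 12 + 3 = 15  → 15 < 42, loop
  ADD #6: R2 = 15 + 3 = 18  → 18 < 42, loop
  ADD #7: R2 = 18 + 3 = 21  → 21 < 42, loop
  ADD #8: R2 = 21 + 3 = 24  → 24 < 42, loop
  ADD #9: R2 = 24 + 3 = 27  → 27 < 42, loop
  ADD #10: R2 = 27 + 3 = 30  → 30 < 42, loop
  ADD #11: R2 = 30 + 3 = 33  → 33 < 42, loop
  ADD #12: R2 = 33 + 3 = 36  → 36 < 42, loop
  ADD #13: R2 = 36 + 3 = 39  → 39 < 42, loop
  ADD #14: R2 = 39 + 3 = 42  → 42 >= 42, exit
Total ADD instructions: 14

14


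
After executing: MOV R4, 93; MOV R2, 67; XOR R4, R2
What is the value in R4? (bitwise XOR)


Register state trace:
  MOV R4, 93  → R4 = 93 (0b01011101)
  MOV R2, 67  → R2 = 67 (0b01000011)
  XOR R4, R2  → R4 = 93 XOR 67 = 30 (0b00011110)
Final: R4 = 30

30


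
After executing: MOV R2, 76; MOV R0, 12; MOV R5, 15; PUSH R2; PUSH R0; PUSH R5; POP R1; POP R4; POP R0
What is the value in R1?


Stack trace (top is rightmost):
  MOV R2, 76  → R2 = 76
  MOV R0, 12  → R0 = 12
  MOV R5, 15  → R5 = 15
  PUSH R2  → stack: [76]
  PUSH R0  → stack: [76, 12]
  PUSH R5  → stack: [76, 12, 15]
  POP R1  → R1 = 15, stack: [76, 12]
  POP R4  → R4 = 12, stack: [76]
  POP R0  → R0 = 76, stack: []
Final: R1 = 15

15


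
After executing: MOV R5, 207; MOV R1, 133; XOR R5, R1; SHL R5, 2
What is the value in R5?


Register state trace:
  MOV R5, 207  → R5 = 207 (0b11001111)
  MOV R1, 133  → R1 = 133 (0b10000101)
  XOR R5, R1  → R5 = 207 XOR 133 = 74 (0b01001010)
  SHL R5, 2  → R5 = 74 << 2 = 296
Final: R5 = 296

296


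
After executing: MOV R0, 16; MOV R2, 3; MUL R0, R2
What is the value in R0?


Register state trace:
  MOV R0, 16  → R0 = 16
  MOV R2, 3  → R2 = 3
  MUL R0, R2  → R0 = 16 * 3 = 48
Final: R0 = 48

48


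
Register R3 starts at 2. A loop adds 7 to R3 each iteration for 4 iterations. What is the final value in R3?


Starting value: R3 = 2
  Iter 1: R3 = 2 + 7 = 9
  Iter 2: R3 = 9 + 7 = 16
  Iter 3: R3 = 16 + 7 = 23
  Iter 4: R3 = 23 + 7 = 30
Final: R3 = 30

30


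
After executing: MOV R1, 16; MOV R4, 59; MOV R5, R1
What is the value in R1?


Register state trace:
  MOV R1, 16  → R1 = 16
  MOV R4, 59  → R4 = 59
  MOV R5, R1  → R5 = 16
Final: R1 = 16

16


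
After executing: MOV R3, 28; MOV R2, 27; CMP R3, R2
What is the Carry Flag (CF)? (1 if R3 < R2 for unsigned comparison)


Register state trace:
  MOV R3, 28  → R3 = 28
  MOV R2, 27  → R2 = 27
  CMP R3, R2  → unsigned 28 - 27: no borrow
  28 >= 27, so CF = 0
CF = 0

0


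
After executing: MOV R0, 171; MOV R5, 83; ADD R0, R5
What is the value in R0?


Register state trace:
  MOV R0, 171  → R0 = 171
  MOV R5, 83  → R5 = 83
  ADD R0, R5  → R0 = 171 + 83 = 254
Final: R0 = 254

254


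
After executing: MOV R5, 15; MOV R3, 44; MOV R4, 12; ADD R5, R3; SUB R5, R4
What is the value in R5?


Register state trace:
  MOV R5, 15  → R5 = 15
  MOV R3, 44  → R3 = 44
  MOV R4, 12  → R4 = 12
  ADD R5, R3  → R5 = 15 + 44 = 59
  SUB R5, R4  → R5 = 59 - 12 = 47
Final: R5 = 47

47


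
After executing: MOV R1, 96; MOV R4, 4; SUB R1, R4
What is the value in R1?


Register state trace:
  MOV R1, 96  → R1 = 96
  MOV R4, 4  → R4 = 4
  SUB R1, R4  → R1 = 96 - 4 = 92
Final: R1 = 92

92


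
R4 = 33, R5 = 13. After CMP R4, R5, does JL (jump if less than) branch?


Trace:
  R4 = 33, R5 = 13
  CMP R4, R5  → compares 33 vs 13
  JL checks: is 33 less than 13?
  33 > 13, so condition is false
Branch taken: No

No


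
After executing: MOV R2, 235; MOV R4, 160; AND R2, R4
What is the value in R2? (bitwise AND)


Register state trace:
  MOV R2, 235  → R2 = 235 (0b11101011)
  MOV R4, 160  → R4 = 160 (0b10100000)
  AND R2, R4  → R2 = 235 AND 160 = 160 (0b10100000)
Final: R2 = 160

160


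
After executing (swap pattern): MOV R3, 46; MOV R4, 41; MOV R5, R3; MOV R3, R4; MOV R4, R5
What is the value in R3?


Register state trace (swap pattern):
  MOV R3, 46  → R3 = 46
  MOV R4, 41  → R4 = 41
  MOV R5, R3  → R5 = 46  (save R3)
  MOV R3, R4  → R3 = 41  (R3 gets R4's value)
  MOV R4, R5  → R4 = 46  (R4 gets saved value)
Final: R3 = 41

41


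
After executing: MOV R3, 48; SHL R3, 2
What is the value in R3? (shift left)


Register state trace:
  MOV R3, 48  → R3 = 48
  SHL R3, 2  → R3 = 48 << 2 = 48 * 2^2 = 192
Final: R3 = 192

192


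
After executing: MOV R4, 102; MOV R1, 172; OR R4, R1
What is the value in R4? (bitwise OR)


Register state trace:
  MOV R4, 102  → R4 = 102 (0b01100110)
  MOV R1, 172  → R1 = 172 (0b10101100)
  OR R4, R1   → R4 = 102 OR 172 = 238 (0b11101110)
Final: R4 = 238

238


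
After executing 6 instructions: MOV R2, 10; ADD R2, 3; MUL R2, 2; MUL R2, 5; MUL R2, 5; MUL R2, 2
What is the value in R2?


Register state trace:
  MOV R2, 10  → R2 = 10
  ADD R2, 3  → R2 = 10 + 3 = 13
  MUL R2, 2  → R2 = 13 * 2 = 26
  MUL R2, 5  → R2 = 26 * 5 = 130
  MUL R2, 5  → R2 = 130 * 5 = 650
  MUL R2, 2  → R2 = 650 * 2 = 1300
Final: R2 = 1300

1300


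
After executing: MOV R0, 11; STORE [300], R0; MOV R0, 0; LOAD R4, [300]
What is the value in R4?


Register and memory trace:
  MOV R0, 11  → R0 = 11
  STORE [300], R0  → mem[300] = 11
  MOV R0, 0  → R0 = 0
  LOAD R4, [300]  → R4 = mem[300] = 11
Final: R4 = 11

11


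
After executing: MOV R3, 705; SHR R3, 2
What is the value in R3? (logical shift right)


Register state trace:
  MOV R3, 705  → R3 = 705
  SHR R3, 2  → R3 = 705 >> 2 = 705 // 2^2 = 176
Final: R3 = 176

176


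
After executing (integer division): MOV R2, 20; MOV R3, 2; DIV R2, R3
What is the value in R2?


Register state trace:
  MOV R2, 20  → R2 = 20
  MOV R3, 2  → R3 = 2
  DIV R2, R3  → R2 = 20 // 2 = 10
Final: R2 = 10

10


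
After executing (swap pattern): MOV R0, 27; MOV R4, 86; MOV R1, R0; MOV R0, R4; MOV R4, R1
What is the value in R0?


Register state trace (swap pattern):
  MOV R0, 27  → R0 = 27
  MOV R4, 86  → R4 = 86
  MOV R1, R0  → R1 = 27  (save R0)
  MOV R0, R4  → R0 = 86  (R0 gets R4's value)
  MOV R4, R1  → R4 = 27  (R4 gets saved value)
Final: R0 = 86

86


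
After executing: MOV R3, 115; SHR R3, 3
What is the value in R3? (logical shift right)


Register state trace:
  MOV R3, 115  → R3 = 115
  SHR R3, 3  → R3 = 115 >> 3 = 115 // 2^3 = 14
Final: R3 = 14

14


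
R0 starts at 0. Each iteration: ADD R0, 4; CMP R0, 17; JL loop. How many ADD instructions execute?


Loop trace (R0 starts at 0, target 17, step 4):
  ADD #1: R0 = 0 + 4 = 4  → 4 < 17, loop
  ADD #2: R0 = 4 + 4 = 8  → 8 < 17, loop
  ADD #3: R0 = 8 + 4 = 12  → 12 < 17, loop
  ADD #4: R0 = 12 + 4 = 16  → 16 < 17, loop
  ADD #5: R0 = 16 + 4 = 20  → 20 >= 17, exit
Total ADD instructions: 5

5


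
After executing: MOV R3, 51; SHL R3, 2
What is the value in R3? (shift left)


Register state trace:
  MOV R3, 51  → R3 = 51
  SHL R3, 2  → R3 = 51 << 2 = 51 * 2^2 = 204
Final: R3 = 204

204


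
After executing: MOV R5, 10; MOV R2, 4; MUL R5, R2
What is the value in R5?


Register state trace:
  MOV R5, 10  → R5 = 10
  MOV R2, 4  → R2 = 4
  MUL R5, R2  → R5 = 10 * 4 = 40
Final: R5 = 40

40


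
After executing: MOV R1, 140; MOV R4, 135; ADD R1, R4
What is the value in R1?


Register state trace:
  MOV R1, 140  → R1 = 140
  MOV R4, 135  → R4 = 135
  ADD R1, R4  → R1 = 140 + 135 = 275
Final: R1 = 275

275


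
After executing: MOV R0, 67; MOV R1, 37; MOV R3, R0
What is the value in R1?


Register state trace:
  MOV R0, 67  → R0 = 67
  MOV R1, 37  → R1 = 37
  MOV R3, R0  → R3 = 67
Final: R1 = 37

37


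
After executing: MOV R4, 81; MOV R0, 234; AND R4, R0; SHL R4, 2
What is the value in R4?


Register state trace:
  MOV R4, 81  → R4 = 81 (0b01010001)
  MOV R0, 234  → R0 = 234 (0b11101010)
  AND R4, R0  → R4 = 81 AND 234 = 64 (0b01000000)
  SHL R4, 2  → R4 = 64 << 2 = 256
Final: R4 = 256

256


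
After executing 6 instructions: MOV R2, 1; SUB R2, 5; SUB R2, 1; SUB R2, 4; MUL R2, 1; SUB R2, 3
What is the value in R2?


Register state trace:
  MOV R2, 1  → R2 = 1
  SUB R2, 5  → R2 = 1 - 5 = -4
  SUB R2, 1  → R2 = -4 - 1 = -5
  SUB R2, 4  → R2 = -5 - 4 = -9
  MUL R2, 1  → R2 = -9 * 1 = -9
  SUB R2, 3  → R2 = -9 - 3 = -12
Final: R2 = -12

-12


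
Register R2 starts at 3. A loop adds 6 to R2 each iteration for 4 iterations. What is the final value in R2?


Starting value: R2 = 3
  Iter 1: R2 = 3 + 6 = 9
  Iter 2: R2 = 9 + 6 = 15
  Iter 3: R2 = 15 + 6 = 21
  Iter 4: R2 = 21 + 6 = 27
Final: R2 = 27

27


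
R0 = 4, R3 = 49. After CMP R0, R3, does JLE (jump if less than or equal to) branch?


Trace:
  R0 = 4, R3 = 49
  CMP R0, R3  → compares 4 vs 49
  JLE checks: is 4 less than or equal to 49?
  4 < 49, so condition is true
Branch taken: Yes

Yes


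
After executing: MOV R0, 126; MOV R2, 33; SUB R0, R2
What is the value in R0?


Register state trace:
  MOV R0, 126  → R0 = 126
  MOV R2, 33  → R2 = 33
  SUB R0, R2  → R0 = 126 - 33 = 93
Final: R0 = 93

93


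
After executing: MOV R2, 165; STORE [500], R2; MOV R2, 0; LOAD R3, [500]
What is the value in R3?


Register and memory trace:
  MOV R2, 165  → R2 = 165
  STORE [500], R2  → mem[500] = 165
  MOV R2, 0  → R2 = 0
  LOAD R3, [500]  → R3 = mem[500] = 165
Final: R3 = 165

165


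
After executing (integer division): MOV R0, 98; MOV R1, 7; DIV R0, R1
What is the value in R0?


Register state trace:
  MOV R0, 98  → R0 = 98
  MOV R1, 7  → R1 = 7
  DIV R0, R1  → R0 = 98 // 7 = 14
Final: R0 = 14

14


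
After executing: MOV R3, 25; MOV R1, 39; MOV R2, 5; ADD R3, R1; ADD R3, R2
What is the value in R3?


Register state trace:
  MOV R3, 25  → R3 = 25
  MOV R1, 39  → R1 = 39
  MOV R2, 5  → R2 = 5
  ADD R3, R1  → R3 = 25 + 39 = 64
  ADD R3, R2  → R3 = 64 + 5 = 69
Final: R3 = 69

69


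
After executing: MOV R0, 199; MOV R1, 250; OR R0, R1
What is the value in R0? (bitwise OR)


Register state trace:
  MOV R0, 199  → R0 = 199 (0b11000111)
  MOV R1, 250  → R1 = 250 (0b11111010)
  OR R0, R1   → R0 = 199 OR 250 = 255 (0b11111111)
Final: R0 = 255

255


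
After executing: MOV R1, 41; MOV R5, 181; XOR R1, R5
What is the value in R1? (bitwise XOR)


Register state trace:
  MOV R1, 41  → R1 = 41 (0b00101001)
  MOV R5, 181  → R5 = 181 (0b10110101)
  XOR R1, R5  → R1 = 41 XOR 181 = 156 (0b10011100)
Final: R1 = 156

156


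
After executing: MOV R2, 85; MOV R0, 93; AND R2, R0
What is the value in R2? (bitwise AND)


Register state trace:
  MOV R2, 85  → R2 = 85 (0b01010101)
  MOV R0, 93  → R0 = 93 (0b01011101)
  AND R2, R0  → R2 = 85 AND 93 = 85 (0b01010101)
Final: R2 = 85

85


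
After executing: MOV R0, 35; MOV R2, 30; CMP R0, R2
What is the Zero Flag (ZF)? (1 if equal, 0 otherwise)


Register state trace:
  MOV R0, 35  → R0 = 35
  MOV R2, 30  → R2 = 30
  CMP R0, R2  → computes 35 - 30 = 5
  Result is nonzero, so values are not equal
ZF = 0

0


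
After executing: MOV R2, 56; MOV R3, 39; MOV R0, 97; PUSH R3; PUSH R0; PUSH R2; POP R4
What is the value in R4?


Stack trace (top is rightmost):
  MOV R2, 56  → R2 = 56
  MOV R3, 39  → R3 = 39
  MOV R0, 97  → R0 = 97
  PUSH R3  → stack: [39]
  PUSH R0  → stack: [39, 97]
  PUSH R2  → stack: [39, 97, 56]
  POP R4  → R4 = 56, stack: [39, 97]
Final: R4 = 56

56


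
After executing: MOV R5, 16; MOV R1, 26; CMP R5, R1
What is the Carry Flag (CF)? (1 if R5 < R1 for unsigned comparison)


Register state trace:
  MOV R5, 16  → R5 = 16
  MOV R1, 26  → R1 = 26
  CMP R5, R1  → unsigned 16 - 26: borrow occurs
  16 < 26, so CF = 1
CF = 1

1


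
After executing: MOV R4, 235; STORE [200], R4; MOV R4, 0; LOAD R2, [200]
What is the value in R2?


Register and memory trace:
  MOV R4, 235  → R4 = 235
  STORE [200], R4  → mem[200] = 235
  MOV R4, 0  → R4 = 0
  LOAD R2, [200]  → R2 = mem[200] = 235
Final: R2 = 235

235


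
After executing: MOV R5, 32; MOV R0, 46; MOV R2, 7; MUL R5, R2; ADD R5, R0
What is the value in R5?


Register state trace:
  MOV R5, 32  → R5 = 32
  MOV R0, 46  → R0 = 46
  MOV R2, 7  → R2 = 7
  MUL R5, R2  → R5 = 32 * 7 = 224
  ADD R5, R0  → R5 = 224 + 46 = 270
Final: R5 = 270

270


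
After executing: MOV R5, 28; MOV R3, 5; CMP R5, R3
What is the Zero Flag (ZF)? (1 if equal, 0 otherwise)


Register state trace:
  MOV R5, 28  → R5 = 28
  MOV R3, 5  → R3 = 5
  CMP R5, R3  → computes 28 - 5 = 23
  Result is nonzero, so values are not equal
ZF = 0

0


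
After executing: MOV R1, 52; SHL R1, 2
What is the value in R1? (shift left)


Register state trace:
  MOV R1, 52  → R1 = 52
  SHL R1, 2  → R1 = 52 << 2 = 52 * 2^2 = 208
Final: R1 = 208

208


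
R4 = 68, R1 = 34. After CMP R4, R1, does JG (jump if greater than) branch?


Trace:
  R4 = 68, R1 = 34
  CMP R4, R1  → compares 68 vs 34
  JG checks: is 68 greater than 34?
  68 > 34, so condition is true
Branch taken: Yes

Yes


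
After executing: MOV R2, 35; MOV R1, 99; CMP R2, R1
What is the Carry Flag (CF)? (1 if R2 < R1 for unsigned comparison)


Register state trace:
  MOV R2, 35  → R2 = 35
  MOV R1, 99  → R1 = 99
  CMP R2, R1  → unsigned 35 - 99: borrow occurs
  35 < 99, so CF = 1
CF = 1

1


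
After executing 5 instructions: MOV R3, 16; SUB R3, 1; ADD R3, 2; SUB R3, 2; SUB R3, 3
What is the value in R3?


Register state trace:
  MOV R3, 16  → R3 = 16
  SUB R3, 1  → R3 = 16 - 1 = 15
  ADD R3, 2  → R3 = 15 + 2 = 17
  SUB R3, 2  → R3 = 17 - 2 = 15
  SUB R3, 3  → R3 = 15 - 3 = 12
Final: R3 = 12

12


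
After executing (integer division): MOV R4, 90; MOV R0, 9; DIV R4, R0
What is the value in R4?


Register state trace:
  MOV R4, 90  → R4 = 90
  MOV R0, 9  → R0 = 9
  DIV R4, R0  → R4 = 90 // 9 = 10
Final: R4 = 10

10


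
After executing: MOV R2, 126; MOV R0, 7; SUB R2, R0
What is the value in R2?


Register state trace:
  MOV R2, 126  → R2 = 126
  MOV R0, 7  → R0 = 7
  SUB R2, R0  → R2 = 126 - 7 = 119
Final: R2 = 119

119


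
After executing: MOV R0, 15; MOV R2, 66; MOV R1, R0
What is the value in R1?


Register state trace:
  MOV R0, 15  → R0 = 15
  MOV R2, 66  → R2 = 66
  MOV R1, R0  → R1 = 15
Final: R1 = 15

15


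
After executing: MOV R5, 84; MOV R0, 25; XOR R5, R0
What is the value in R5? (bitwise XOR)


Register state trace:
  MOV R5, 84  → R5 = 84 (0b01010100)
  MOV R0, 25  → R0 = 25 (0b00011001)
  XOR R5, R0  → R5 = 84 XOR 25 = 77 (0b01001101)
Final: R5 = 77

77


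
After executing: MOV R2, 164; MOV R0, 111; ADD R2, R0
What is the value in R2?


Register state trace:
  MOV R2, 164  → R2 = 164
  MOV R0, 111  → R0 = 111
  ADD R2, R0  → R2 = 164 + 111 = 275
Final: R2 = 275

275


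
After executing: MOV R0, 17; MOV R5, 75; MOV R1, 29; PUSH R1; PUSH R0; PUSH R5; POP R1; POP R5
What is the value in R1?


Stack trace (top is rightmost):
  MOV R0, 17  → R0 = 17
  MOV R5, 75  → R5 = 75
  MOV R1, 29  → R1 = 29
  PUSH R1  → stack: [29]
  PUSH R0  → stack: [29, 17]
  PUSH R5  → stack: [29, 17, 75]
  POP R1  → R1 = 75, stack: [29, 17]
  POP R5  → R5 = 17, stack: [29]
Final: R1 = 75

75


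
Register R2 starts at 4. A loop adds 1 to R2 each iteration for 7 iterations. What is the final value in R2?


Starting value: R2 = 4
  Iter 1: R2 = 4 + 1 = 5
  Iter 2: R2 = 5 + 1 = 6
  Iter 3: R2 = 6 + 1 = 7
  Iter 4: R2 = 7 + 1 = 8
  Iter 5: R2 = 8 + 1 = 9
  Iter 6: R2 = 9 + 1 = 10
  Iter 7: R2 = 10 + 1 = 11
Final: R2 = 11

11


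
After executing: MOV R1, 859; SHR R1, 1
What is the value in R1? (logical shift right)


Register state trace:
  MOV R1, 859  → R1 = 859
  SHR R1, 1  → R1 = 859 >> 1 = 859 // 2^1 = 429
Final: R1 = 429

429


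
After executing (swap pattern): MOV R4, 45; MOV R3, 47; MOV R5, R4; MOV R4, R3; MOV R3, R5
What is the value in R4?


Register state trace (swap pattern):
  MOV R4, 45  → R4 = 45
  MOV R3, 47  → R3 = 47
  MOV R5, R4  → R5 = 45  (save R4)
  MOV R4, R3  → R4 = 47  (R4 gets R3's value)
  MOV R3, R5  → R3 = 45  (R3 gets saved value)
Final: R4 = 47

47


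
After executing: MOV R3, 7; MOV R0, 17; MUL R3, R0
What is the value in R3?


Register state trace:
  MOV R3, 7  → R3 = 7
  MOV R0, 17  → R0 = 17
  MUL R3, R0  → R3 = 7 * 17 = 119
Final: R3 = 119

119


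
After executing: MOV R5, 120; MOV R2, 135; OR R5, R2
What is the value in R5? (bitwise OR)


Register state trace:
  MOV R5, 120  → R5 = 120 (0b01111000)
  MOV R2, 135  → R2 = 135 (0b10000111)
  OR R5, R2   → R5 = 120 OR 135 = 255 (0b11111111)
Final: R5 = 255

255


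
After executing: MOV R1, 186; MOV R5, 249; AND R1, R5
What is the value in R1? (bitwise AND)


Register state trace:
  MOV R1, 186  → R1 = 186 (0b10111010)
  MOV R5, 249  → R5 = 249 (0b11111001)
  AND R1, R5  → R1 = 186 AND 249 = 184 (0b10111000)
Final: R1 = 184

184


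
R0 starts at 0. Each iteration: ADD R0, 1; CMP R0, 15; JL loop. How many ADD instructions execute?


Loop trace (R0 starts at 0, target 15, step 1):
  ADD #1: R0 = 0 + 1 = 1  → 1 < 15, loop
  ADD #2: R0 = 1 + 1 = 2  → 2 < 15, loop
  ADD #3: R0 = 2 + 1 = 3  → 3 < 15, loop
  ADD #4: R0 = 3 + 1 = 4  → 4 < 15, loop
  ADD #5: R0 = 4 + 1 = 5  → 5 < 15, loop
  ADD #6: R0 = 5 + 1 = 6  → 6 < 15, loop
  ADD #7: R0 = 6 + 1 = 7  → 7 < 15, loop
  ADD #8: R0 = 7 + 1 = 8  → 8 < 15, loop
  ADD #9: R0 = 8 + 1 = 9  → 9 < 15, loop
  ADD #10: R0 = 9 + 1 = 10  → 10 < 15, loop
  ADD #11: R0 = 10 + 1 = 11  → 11 < 15, loop
  ADD #12: R0 = 11 + 1 = 12  → 12 < 15, loop
  ADD #13: R0 = 12 + 1 = 13  → 13 < 15, loop
  ADD #14: R0 = 13 + 1 = 14  → 14 < 15, loop
  ADD #15: R0 = 14 + 1 = 15  → 15 >= 15, exit
Total ADD instructions: 15

15


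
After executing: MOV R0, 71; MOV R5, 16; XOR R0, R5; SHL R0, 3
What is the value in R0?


Register state trace:
  MOV R0, 71  → R0 = 71 (0b01000111)
  MOV R5, 16  → R5 = 16 (0b00010000)
  XOR R0, R5  → R0 = 71 XOR 16 = 87 (0b01010111)
  SHL R0, 3  → R0 = 87 << 3 = 696
Final: R0 = 696

696


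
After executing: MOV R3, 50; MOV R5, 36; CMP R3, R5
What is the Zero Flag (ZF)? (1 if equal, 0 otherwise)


Register state trace:
  MOV R3, 50  → R3 = 50
  MOV R5, 36  → R5 = 36
  CMP R3, R5  → computes 50 - 36 = 14
  Result is nonzero, so values are not equal
ZF = 0

0


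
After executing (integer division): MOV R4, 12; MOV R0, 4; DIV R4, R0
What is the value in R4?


Register state trace:
  MOV R4, 12  → R4 = 12
  MOV R0, 4  → R0 = 4
  DIV R4, R0  → R4 = 12 // 4 = 3
Final: R4 = 3

3


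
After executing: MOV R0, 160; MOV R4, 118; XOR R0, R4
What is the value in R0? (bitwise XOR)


Register state trace:
  MOV R0, 160  → R0 = 160 (0b10100000)
  MOV R4, 118  → R4 = 118 (0b01110110)
  XOR R0, R4  → R0 = 160 XOR 118 = 214 (0b11010110)
Final: R0 = 214

214


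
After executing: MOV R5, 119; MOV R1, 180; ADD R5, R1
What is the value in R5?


Register state trace:
  MOV R5, 119  → R5 = 119
  MOV R1, 180  → R1 = 180
  ADD R5, R1  → R5 = 119 + 180 = 299
Final: R5 = 299

299


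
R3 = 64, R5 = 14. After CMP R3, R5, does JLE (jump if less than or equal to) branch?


Trace:
  R3 = 64, R5 = 14
  CMP R3, R5  → compares 64 vs 14
  JLE checks: is 64 less than or equal to 14?
  64 > 14, so condition is false
Branch taken: No

No


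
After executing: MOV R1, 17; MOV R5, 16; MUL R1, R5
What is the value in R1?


Register state trace:
  MOV R1, 17  → R1 = 17
  MOV R5, 16  → R5 = 16
  MUL R1, R5  → R1 = 17 * 16 = 272
Final: R1 = 272

272


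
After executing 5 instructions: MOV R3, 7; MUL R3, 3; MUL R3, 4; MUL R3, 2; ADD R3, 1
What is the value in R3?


Register state trace:
  MOV R3, 7  → R3 = 7
  MUL R3, 3  → R3 = 7 * 3 = 21
  MUL R3, 4  → R3 = 21 * 4 = 84
  MUL R3, 2  → R3 = 84 * 2 = 168
  ADD R3, 1  → R3 = 168 + 1 = 169
Final: R3 = 169

169


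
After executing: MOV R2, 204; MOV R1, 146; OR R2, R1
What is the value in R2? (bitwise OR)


Register state trace:
  MOV R2, 204  → R2 = 204 (0b11001100)
  MOV R1, 146  → R1 = 146 (0b10010010)
  OR R2, R1   → R2 = 204 OR 146 = 222 (0b11011110)
Final: R2 = 222

222


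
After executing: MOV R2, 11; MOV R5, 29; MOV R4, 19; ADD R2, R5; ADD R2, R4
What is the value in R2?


Register state trace:
  MOV R2, 11  → R2 = 11
  MOV R5, 29  → R5 = 29
  MOV R4, 19  → R4 = 19
  ADD R2, R5  → R2 = 11 + 29 = 40
  ADD R2, R4  → R2 = 40 + 19 = 59
Final: R2 = 59

59


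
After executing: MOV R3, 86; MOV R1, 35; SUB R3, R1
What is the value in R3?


Register state trace:
  MOV R3, 86  → R3 = 86
  MOV R1, 35  → R1 = 35
  SUB R3, R1  → R3 = 86 - 35 = 51
Final: R3 = 51

51


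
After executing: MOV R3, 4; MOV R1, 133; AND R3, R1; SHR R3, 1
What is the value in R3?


Register state trace:
  MOV R3, 4  → R3 = 4 (0b00000100)
  MOV R1, 133  → R1 = 133 (0b10000101)
  AND R3, R1  → R3 = 4 AND 133 = 4 (0b00000100)
  SHR R3, 1  → R3 = 4 >> 1 = 2
Final: R3 = 2

2


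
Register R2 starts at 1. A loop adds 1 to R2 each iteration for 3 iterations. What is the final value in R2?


Starting value: R2 = 1
  Iter 1: R2 = 1 + 1 = 2
  Iter 2: R2 = 2 + 1 = 3
  Iter 3: R2 = 3 + 1 = 4
Final: R2 = 4

4


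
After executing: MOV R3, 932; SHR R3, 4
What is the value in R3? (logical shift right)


Register state trace:
  MOV R3, 932  → R3 = 932
  SHR R3, 4  → R3 = 932 >> 4 = 932 // 2^4 = 58
Final: R3 = 58

58


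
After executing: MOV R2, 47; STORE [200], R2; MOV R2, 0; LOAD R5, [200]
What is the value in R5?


Register and memory trace:
  MOV R2, 47  → R2 = 47
  STORE [200], R2  → mem[200] = 47
  MOV R2, 0  → R2 = 0
  LOAD R5, [200]  → R5 = mem[200] = 47
Final: R5 = 47

47


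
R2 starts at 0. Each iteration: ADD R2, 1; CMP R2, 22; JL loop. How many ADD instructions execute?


Loop trace (R2 starts at 0, target 22, step 1):
  ADD #1: R2 = 0 + 1 = 1  → 1 < 22, loop
  ADD #2: R2 = 1 + 1 = 2  → 2 < 22, loop
  ADD #3: R2 = 2 + 1 = 3  → 3 < 22, loop
  ADD #4: R2 = 3 + 1 = 4  → 4 < 22, loop
  ADD #5: R2 = 4 + 1 = 5  → 5 < 22, loop
  ADD #6: R2 = 5 + 1 = 6  → 6 < 22, loop
  ADD #7: R2 = 6 + 1 = 7  → 7 < 22, loop
  ADD #8: R2 = 7 + 1 = 8  → 8 < 22, loop
  ADD #9: R2 = 8 + 1 = 9  → 9 < 22, loop
  ADD #10: R2 = 9 + 1 = 10  → 10 < 22, loop
  ADD #11: R2 = 10 + 1 = 11  → 11 < 22, loop
  ADD #12: R2 = 11 + 1 = 12  → 12 < 22, loop
  ADD #13: R2 = 12 + 1 = 13  → 13 < 22, loop
  ADD #14: R2 = 13 + 1 = 14  → 14 < 22, loop
  ADD #15: R2 = 14 + 1 = 15  → 15 < 22, loop
  ADD #16: R2 = 15 + 1 = 16  → 16 < 22, loop
  ADD #17: R2 = 16 + 1 = 17  → 17 < 22, loop
  ADD #18: R2 = 17 + 1 = 18  → 18 < 22, loop
  ADD #19: R2 = 18 + 1 = 19  → 19 < 22, loop
  ADD #20: R2 = 19 + 1 = 20  → 20 < 22, loop
  ADD #21: R2 = 20 + 1 = 21  → 21 < 22, loop
  ADD #22: R2 = 21 + 1 = 22  → 22 >= 22, exit
Total ADD instructions: 22

22


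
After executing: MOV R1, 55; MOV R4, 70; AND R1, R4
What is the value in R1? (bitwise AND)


Register state trace:
  MOV R1, 55  → R1 = 55 (0b00110111)
  MOV R4, 70  → R4 = 70 (0b01000110)
  AND R1, R4  → R1 = 55 AND 70 = 6 (0b00000110)
Final: R1 = 6

6


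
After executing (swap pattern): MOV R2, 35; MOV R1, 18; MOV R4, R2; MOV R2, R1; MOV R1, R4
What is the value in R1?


Register state trace (swap pattern):
  MOV R2, 35  → R2 = 35
  MOV R1, 18  → R1 = 18
  MOV R4, R2  → R4 = 35  (save R2)
  MOV R2, R1  → R2 = 18  (R2 gets R1's value)
  MOV R1, R4  → R1 = 35  (R1 gets saved value)
Final: R1 = 35

35


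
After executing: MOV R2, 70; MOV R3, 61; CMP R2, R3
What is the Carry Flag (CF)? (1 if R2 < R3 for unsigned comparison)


Register state trace:
  MOV R2, 70  → R2 = 70
  MOV R3, 61  → R3 = 61
  CMP R2, R3  → unsigned 70 - 61: no borrow
  70 >= 61, so CF = 0
CF = 0

0


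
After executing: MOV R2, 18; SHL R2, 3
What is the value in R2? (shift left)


Register state trace:
  MOV R2, 18  → R2 = 18
  SHL R2, 3  → R2 = 18 << 3 = 18 * 2^3 = 144
Final: R2 = 144

144


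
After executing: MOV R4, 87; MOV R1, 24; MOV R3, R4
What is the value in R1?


Register state trace:
  MOV R4, 87  → R4 = 87
  MOV R1, 24  → R1 = 24
  MOV R3, R4  → R3 = 87
Final: R1 = 24

24


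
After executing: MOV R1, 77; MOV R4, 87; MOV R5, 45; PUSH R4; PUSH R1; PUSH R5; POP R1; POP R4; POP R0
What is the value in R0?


Stack trace (top is rightmost):
  MOV R1, 77  → R1 = 77
  MOV R4, 87  → R4 = 87
  MOV R5, 45  → R5 = 45
  PUSH R4  → stack: [87]
  PUSH R1  → stack: [87, 77]
  PUSH R5  → stack: [87, 77, 45]
  POP R1  → R1 = 45, stack: [87, 77]
  POP R4  → R4 = 77, stack: [87]
  POP R0  → R0 = 87, stack: []
Final: R0 = 87

87


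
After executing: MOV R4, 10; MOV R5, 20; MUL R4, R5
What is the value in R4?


Register state trace:
  MOV R4, 10  → R4 = 10
  MOV R5, 20  → R5 = 20
  MUL R4, R5  → R4 = 10 * 20 = 200
Final: R4 = 200

200


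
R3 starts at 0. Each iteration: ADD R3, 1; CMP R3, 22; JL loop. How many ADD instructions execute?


Loop trace (R3 starts at 0, target 22, step 1):
  ADD #1: R3 = 0 + 1 = 1  → 1 < 22, loop
  ADD #2: R3 = 1 + 1 = 2  → 2 < 22, loop
  ADD #3: R3 = 2 + 1 = 3  → 3 < 22, loop
  ADD #4: R3 = 3 + 1 = 4  → 4 < 22, loop
  ADD #5: R3 = 4 + 1 = 5  → 5 < 22, loop
  ADD #6: R3 = 5 + 1 = 6  → 6 < 22, loop
  ADD #7: R3 = 6 + 1 = 7  → 7 < 22, loop
  ADD #8: R3 = 7 + 1 = 8  → 8 < 22, loop
  ADD #9: R3 = 8 + 1 = 9  → 9 < 22, loop
  ADD #10: R3 = 9 + 1 = 10  → 10 < 22, loop
  ADD #11: R3 = 10 + 1 = 11  → 11 < 22, loop
  ADD #12: R3 = 11 + 1 = 12  → 12 < 22, loop
  ADD #13: R3 = 12 + 1 = 13  → 13 < 22, loop
  ADD #14: R3 = 13 + 1 = 14  → 14 < 22, loop
  ADD #15: R3 = 14 + 1 = 15  → 15 < 22, loop
  ADD #16: R3 = 15 + 1 = 16  → 16 < 22, loop
  ADD #17: R3 = 16 + 1 = 17  → 17 < 22, loop
  ADD #18: R3 = 17 + 1 = 18  → 18 < 22, loop
  ADD #19: R3 = 18 + 1 = 19  → 19 < 22, loop
  ADD #20: R3 = 19 + 1 = 20  → 20 < 22, loop
  ADD #21: R3 = 20 + 1 = 21  → 21 < 22, loop
  ADD #22: R3 = 21 + 1 = 22  → 22 >= 22, exit
Total ADD instructions: 22

22


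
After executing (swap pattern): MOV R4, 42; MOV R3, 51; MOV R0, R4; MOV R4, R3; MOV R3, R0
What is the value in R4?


Register state trace (swap pattern):
  MOV R4, 42  → R4 = 42
  MOV R3, 51  → R3 = 51
  MOV R0, R4  → R0 = 42  (save R4)
  MOV R4, R3  → R4 = 51  (R4 gets R3's value)
  MOV R3, R0  → R3 = 42  (R3 gets saved value)
Final: R4 = 51

51


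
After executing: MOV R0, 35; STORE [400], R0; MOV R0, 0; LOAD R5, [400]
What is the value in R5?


Register and memory trace:
  MOV R0, 35  → R0 = 35
  STORE [400], R0  → mem[400] = 35
  MOV R0, 0  → R0 = 0
  LOAD R5, [400]  → R5 = mem[400] = 35
Final: R5 = 35

35
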